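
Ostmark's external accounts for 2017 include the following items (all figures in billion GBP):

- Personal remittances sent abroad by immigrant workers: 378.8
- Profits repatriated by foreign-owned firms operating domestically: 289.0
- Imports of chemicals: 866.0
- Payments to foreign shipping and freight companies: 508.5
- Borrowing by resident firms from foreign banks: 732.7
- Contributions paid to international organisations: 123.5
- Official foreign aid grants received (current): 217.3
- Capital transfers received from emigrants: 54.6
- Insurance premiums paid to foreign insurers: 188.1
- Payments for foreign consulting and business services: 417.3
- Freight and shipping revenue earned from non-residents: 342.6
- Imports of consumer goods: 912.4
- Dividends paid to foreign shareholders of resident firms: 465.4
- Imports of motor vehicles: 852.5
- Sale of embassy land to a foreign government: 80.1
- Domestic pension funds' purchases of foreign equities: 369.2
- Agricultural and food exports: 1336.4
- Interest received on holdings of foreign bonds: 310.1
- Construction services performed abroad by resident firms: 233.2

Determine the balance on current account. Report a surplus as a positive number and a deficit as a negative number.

Goods: -852.5 - 912.4 + 1336.4 - 866.0 = -1294.5
Services: -188.1 + 342.6 - 508.5 - 417.3 + 233.2 = -538.1
Primary income: -289.0 - 465.4 + 310.1 = -444.3
Secondary income: -123.5 + 217.3 - 378.8 = -285.0
Current account = (-1294.5) + (-538.1) + (-444.3) + (-285.0) = -2561.9
(Excluded from the current account — financial account: borrowing by resident firms from foreign banks 732.7, domestic pension funds' purchases of foreign equities 369.2; capital account: capital transfers received from emigrants 54.6, sale of embassy land to a foreign government 80.1.)

-2561.9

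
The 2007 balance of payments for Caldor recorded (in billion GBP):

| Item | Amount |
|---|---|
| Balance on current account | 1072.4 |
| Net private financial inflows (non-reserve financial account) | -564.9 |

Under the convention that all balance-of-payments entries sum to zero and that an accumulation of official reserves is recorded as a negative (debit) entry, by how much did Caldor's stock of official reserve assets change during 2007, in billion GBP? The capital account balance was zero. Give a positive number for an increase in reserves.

Official reserve transactions balance = -(1072.4 + (-564.9)) = -507.5
An accumulation of reserves is recorded as a debit (negative entry), so the change in the stock of reserves is the negative of that balance.
Change in official reserves = -(-507.5) = 507.5

507.5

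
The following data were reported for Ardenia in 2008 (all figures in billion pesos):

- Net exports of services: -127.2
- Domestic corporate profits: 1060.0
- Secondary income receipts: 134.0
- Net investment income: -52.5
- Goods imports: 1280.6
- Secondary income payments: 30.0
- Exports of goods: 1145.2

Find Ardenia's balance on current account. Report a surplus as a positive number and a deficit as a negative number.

-211.1

Goods balance = 1145.2 - 1280.6 = -135.4
Services balance = -127.2
Trade balance (goods + services) = -135.4 + (-127.2) = -262.6
Net primary income = -52.5
Net secondary income = 134.0 - 30.0 = 104.0
Current account = -262.6 + (-52.5) + 104.0 = -211.1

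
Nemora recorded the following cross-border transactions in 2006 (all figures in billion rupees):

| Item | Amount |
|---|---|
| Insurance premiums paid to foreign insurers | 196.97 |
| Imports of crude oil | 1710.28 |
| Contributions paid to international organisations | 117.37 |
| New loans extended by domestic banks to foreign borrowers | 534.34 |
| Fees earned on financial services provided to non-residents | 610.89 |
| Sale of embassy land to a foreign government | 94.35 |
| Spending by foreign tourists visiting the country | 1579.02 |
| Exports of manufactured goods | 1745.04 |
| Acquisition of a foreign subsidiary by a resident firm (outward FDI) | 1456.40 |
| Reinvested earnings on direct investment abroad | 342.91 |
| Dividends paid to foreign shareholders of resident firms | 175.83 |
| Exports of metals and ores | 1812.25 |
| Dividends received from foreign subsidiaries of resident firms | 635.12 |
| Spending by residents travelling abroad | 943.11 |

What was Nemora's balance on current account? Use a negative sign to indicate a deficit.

Goods: -1710.28 + 1812.25 + 1745.04 = 1847.01
Services: -943.11 + 1579.02 + 610.89 - 196.97 = 1049.83
Primary income: 635.12 - 175.83 + 342.91 = 802.20
Secondary income: -117.37
Current account = 1847.01 + 1049.83 + 802.20 + (-117.37) = 3581.67
(Excluded from the current account — financial account: new loans extended by domestic banks to foreign borrowers 534.34, acquisition of a foreign subsidiary by a resident firm (outward FDI) 1456.40; capital account: sale of embassy land to a foreign government 94.35.)

3581.67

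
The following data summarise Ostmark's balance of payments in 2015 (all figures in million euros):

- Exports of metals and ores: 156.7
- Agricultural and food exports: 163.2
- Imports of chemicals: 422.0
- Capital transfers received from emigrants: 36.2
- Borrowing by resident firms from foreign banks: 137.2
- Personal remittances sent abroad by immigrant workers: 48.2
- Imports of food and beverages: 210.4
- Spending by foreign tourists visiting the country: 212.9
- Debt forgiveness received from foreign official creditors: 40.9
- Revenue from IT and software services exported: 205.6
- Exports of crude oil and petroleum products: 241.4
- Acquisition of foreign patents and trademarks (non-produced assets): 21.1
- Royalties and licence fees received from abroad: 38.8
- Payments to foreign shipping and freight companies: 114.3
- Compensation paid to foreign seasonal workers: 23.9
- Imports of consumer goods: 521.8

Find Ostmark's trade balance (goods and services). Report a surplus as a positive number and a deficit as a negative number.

Goods: -210.4 + 163.2 + 156.7 - 521.8 - 422.0 + 241.4 = -592.9
Services: 212.9 + 38.8 + 205.6 - 114.3 = 343.0
Trade balance = -592.9 + 343.0 = -249.9
(Excluded from the trade balance — capital account: capital transfers received from emigrants 36.2, debt forgiveness received from foreign official creditors 40.9, acquisition of foreign patents and trademarks (non-produced assets) 21.1; financial account: borrowing by resident firms from foreign banks 137.2; secondary income: personal remittances sent abroad by immigrant workers 48.2; primary income: compensation paid to foreign seasonal workers 23.9.)

-249.9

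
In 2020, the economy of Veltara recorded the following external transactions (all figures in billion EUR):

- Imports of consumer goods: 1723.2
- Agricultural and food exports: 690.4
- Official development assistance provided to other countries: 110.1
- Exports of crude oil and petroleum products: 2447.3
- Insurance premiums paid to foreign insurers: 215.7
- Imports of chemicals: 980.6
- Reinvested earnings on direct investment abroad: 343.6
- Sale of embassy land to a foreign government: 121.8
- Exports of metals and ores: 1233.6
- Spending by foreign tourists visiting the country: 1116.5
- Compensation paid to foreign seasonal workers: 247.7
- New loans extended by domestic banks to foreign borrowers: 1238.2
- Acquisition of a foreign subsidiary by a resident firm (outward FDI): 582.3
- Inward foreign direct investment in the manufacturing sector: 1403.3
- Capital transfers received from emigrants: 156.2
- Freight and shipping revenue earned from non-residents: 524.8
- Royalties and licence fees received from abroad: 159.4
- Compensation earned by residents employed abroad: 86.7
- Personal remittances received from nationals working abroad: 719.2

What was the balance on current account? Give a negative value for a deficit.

4044.2

Goods: 2447.3 - 980.6 + 690.4 - 1723.2 + 1233.6 = 1667.5
Services: 1116.5 - 215.7 + 524.8 + 159.4 = 1585.0
Primary income: 343.6 - 247.7 + 86.7 = 182.6
Secondary income: 719.2 - 110.1 = 609.1
Current account = 1667.5 + 1585.0 + 182.6 + 609.1 = 4044.2
(Excluded from the current account — capital account: sale of embassy land to a foreign government 121.8, capital transfers received from emigrants 156.2; financial account: new loans extended by domestic banks to foreign borrowers 1238.2, acquisition of a foreign subsidiary by a resident firm (outward FDI) 582.3, inward foreign direct investment in the manufacturing sector 1403.3.)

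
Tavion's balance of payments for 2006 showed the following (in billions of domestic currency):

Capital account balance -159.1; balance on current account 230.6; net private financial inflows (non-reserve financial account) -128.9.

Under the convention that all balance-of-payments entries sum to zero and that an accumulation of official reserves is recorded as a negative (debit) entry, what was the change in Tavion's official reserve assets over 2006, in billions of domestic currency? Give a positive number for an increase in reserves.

Official reserve transactions balance = -(230.6 + (-159.1) + (-128.9)) = 57.4
An accumulation of reserves is recorded as a debit (negative entry), so the change in the stock of reserves is the negative of that balance.
Change in official reserves = -(57.4) = -57.4

-57.4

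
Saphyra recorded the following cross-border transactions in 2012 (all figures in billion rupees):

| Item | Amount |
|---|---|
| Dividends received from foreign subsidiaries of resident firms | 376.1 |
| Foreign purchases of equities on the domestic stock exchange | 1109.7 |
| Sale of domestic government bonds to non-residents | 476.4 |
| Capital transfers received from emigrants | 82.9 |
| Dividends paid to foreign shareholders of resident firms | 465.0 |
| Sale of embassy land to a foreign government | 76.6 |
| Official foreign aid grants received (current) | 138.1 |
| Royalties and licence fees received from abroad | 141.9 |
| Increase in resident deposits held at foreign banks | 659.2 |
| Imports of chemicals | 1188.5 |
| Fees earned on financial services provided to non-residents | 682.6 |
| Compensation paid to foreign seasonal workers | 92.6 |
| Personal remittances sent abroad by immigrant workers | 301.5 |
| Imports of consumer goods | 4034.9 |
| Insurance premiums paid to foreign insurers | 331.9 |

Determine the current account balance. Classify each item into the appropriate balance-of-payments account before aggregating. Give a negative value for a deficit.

-5075.7

Goods: -4034.9 - 1188.5 = -5223.4
Services: 682.6 + 141.9 - 331.9 = 492.6
Primary income: -92.6 - 465.0 + 376.1 = -181.5
Secondary income: -301.5 + 138.1 = -163.4
Current account = (-5223.4) + 492.6 + (-181.5) + (-163.4) = -5075.7
(Excluded from the current account — financial account: foreign purchases of equities on the domestic stock exchange 1109.7, sale of domestic government bonds to non-residents 476.4, increase in resident deposits held at foreign banks 659.2; capital account: capital transfers received from emigrants 82.9, sale of embassy land to a foreign government 76.6.)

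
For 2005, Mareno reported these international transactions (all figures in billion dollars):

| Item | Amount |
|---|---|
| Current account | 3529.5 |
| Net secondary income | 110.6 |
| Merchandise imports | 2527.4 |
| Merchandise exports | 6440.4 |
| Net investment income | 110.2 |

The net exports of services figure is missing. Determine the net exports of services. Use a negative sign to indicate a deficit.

Current account = goods balance + services balance + net primary income + net secondary income
Sum of the known components = 4133.8
Net exports of services = CA - (known components) = 3529.5 - 4133.8 = -604.3

-604.3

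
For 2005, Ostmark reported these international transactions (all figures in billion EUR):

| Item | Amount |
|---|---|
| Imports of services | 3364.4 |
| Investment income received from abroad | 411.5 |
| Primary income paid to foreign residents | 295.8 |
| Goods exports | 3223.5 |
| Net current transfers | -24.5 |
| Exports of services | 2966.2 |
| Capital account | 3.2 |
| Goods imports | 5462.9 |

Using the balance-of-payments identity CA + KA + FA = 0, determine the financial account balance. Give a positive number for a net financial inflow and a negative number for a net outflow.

2543.2

Goods balance = 3223.5 - 5462.9 = -2239.4
Services balance = 2966.2 - 3364.4 = -398.2
Trade balance (goods + services) = -2239.4 + (-398.2) = -2637.6
Net primary income = 411.5 - 295.8 = 115.7
Net secondary income = -24.5
Current account = -2637.6 + 115.7 + (-24.5) = -2546.4
Financial account = -(-2546.4 + 3.2) = 2543.2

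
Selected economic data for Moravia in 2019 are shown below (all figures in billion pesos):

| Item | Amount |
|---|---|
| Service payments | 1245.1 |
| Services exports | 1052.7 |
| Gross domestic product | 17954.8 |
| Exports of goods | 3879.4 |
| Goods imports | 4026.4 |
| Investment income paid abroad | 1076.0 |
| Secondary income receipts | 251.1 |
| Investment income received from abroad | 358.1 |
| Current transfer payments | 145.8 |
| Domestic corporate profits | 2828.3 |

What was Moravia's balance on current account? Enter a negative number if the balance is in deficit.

Goods balance = 3879.4 - 4026.4 = -147.0
Services balance = 1052.7 - 1245.1 = -192.4
Trade balance (goods + services) = -147.0 + (-192.4) = -339.4
Net primary income = 358.1 - 1076.0 = -717.9
Net secondary income = 251.1 - 145.8 = 105.3
Current account = -339.4 + (-717.9) + 105.3 = -952.0

-952.0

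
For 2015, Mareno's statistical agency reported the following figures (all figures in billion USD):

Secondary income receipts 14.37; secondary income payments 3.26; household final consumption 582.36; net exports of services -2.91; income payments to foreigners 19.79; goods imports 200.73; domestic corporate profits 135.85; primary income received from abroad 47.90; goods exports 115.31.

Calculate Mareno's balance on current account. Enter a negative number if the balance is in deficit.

-49.11

Goods balance = 115.31 - 200.73 = -85.42
Services balance = -2.91
Trade balance (goods + services) = -85.42 + (-2.91) = -88.33
Net primary income = 47.90 - 19.79 = 28.11
Net secondary income = 14.37 - 3.26 = 11.11
Current account = -88.33 + 28.11 + 11.11 = -49.11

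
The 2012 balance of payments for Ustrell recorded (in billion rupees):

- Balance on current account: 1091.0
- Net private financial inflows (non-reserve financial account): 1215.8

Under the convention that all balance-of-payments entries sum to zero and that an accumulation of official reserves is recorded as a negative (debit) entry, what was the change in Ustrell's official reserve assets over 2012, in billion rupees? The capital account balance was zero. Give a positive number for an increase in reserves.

2306.8

Official reserve transactions balance = -(1091.0 + 1215.8) = -2306.8
An accumulation of reserves is recorded as a debit (negative entry), so the change in the stock of reserves is the negative of that balance.
Change in official reserves = -(-2306.8) = 2306.8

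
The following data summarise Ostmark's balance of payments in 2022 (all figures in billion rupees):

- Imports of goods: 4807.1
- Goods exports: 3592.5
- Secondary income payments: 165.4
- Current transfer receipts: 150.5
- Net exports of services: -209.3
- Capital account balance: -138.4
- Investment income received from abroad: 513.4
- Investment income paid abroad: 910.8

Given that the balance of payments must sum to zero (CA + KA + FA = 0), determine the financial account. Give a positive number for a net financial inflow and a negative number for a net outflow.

Goods balance = 3592.5 - 4807.1 = -1214.6
Services balance = -209.3
Trade balance (goods + services) = -1214.6 + (-209.3) = -1423.9
Net primary income = 513.4 - 910.8 = -397.4
Net secondary income = 150.5 - 165.4 = -14.9
Current account = -1423.9 + (-397.4) + (-14.9) = -1836.2
Financial account = -(-1836.2 + (-138.4)) = 1974.6

1974.6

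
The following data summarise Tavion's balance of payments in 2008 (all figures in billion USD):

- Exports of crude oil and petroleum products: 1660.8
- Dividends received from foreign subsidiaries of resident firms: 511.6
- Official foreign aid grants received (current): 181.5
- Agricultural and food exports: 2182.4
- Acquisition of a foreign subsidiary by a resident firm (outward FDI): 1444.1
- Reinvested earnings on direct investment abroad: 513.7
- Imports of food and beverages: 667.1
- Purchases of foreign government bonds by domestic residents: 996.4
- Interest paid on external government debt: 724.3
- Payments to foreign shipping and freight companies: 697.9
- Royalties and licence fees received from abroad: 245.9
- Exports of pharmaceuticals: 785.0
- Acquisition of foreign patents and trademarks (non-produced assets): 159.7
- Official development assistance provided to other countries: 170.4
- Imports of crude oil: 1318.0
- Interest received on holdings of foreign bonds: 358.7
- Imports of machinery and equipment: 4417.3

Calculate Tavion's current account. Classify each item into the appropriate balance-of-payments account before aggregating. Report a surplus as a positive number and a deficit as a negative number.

Goods: 2182.4 - 4417.3 - 667.1 + 785.0 - 1318.0 + 1660.8 = -1774.2
Services: -697.9 + 245.9 = -452.0
Primary income: 358.7 + 511.6 + 513.7 - 724.3 = 659.7
Secondary income: 181.5 - 170.4 = 11.1
Current account = (-1774.2) + (-452.0) + 659.7 + 11.1 = -1555.4
(Excluded from the current account — financial account: acquisition of a foreign subsidiary by a resident firm (outward FDI) 1444.1, purchases of foreign government bonds by domestic residents 996.4; capital account: acquisition of foreign patents and trademarks (non-produced assets) 159.7.)

-1555.4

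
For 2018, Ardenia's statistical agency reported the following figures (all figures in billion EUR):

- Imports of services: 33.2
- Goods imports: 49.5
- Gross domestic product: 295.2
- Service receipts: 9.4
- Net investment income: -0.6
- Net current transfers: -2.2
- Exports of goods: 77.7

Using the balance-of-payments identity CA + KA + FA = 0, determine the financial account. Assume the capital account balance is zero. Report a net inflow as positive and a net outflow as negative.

Goods balance = 77.7 - 49.5 = 28.2
Services balance = 9.4 - 33.2 = -23.8
Trade balance (goods + services) = 28.2 + (-23.8) = 4.4
Net primary income = -0.6
Net secondary income = -2.2
Current account = 4.4 + (-0.6) + (-2.2) = 1.6
Financial account = -(1.6) = -1.6

-1.6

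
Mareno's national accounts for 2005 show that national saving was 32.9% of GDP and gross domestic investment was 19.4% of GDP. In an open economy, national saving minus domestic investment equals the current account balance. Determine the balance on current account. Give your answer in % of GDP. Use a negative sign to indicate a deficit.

13.5

CA = S - I = 32.9 - 19.4 = 13.5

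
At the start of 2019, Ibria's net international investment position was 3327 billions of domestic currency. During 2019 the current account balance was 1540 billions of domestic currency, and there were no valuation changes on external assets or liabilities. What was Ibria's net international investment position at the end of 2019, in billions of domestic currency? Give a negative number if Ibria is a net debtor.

With no valuation effects, change in NIIP = current account = 1540
End-of-year NIIP = 3327 + 1540 = 4867

4867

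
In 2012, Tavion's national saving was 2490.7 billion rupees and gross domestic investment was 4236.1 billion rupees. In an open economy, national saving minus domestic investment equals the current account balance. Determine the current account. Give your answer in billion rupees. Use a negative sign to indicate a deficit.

-1745.4

S - I = CA (net lending to the rest of the world).
CA = S - I = 2490.7 - 4236.1 = -1745.4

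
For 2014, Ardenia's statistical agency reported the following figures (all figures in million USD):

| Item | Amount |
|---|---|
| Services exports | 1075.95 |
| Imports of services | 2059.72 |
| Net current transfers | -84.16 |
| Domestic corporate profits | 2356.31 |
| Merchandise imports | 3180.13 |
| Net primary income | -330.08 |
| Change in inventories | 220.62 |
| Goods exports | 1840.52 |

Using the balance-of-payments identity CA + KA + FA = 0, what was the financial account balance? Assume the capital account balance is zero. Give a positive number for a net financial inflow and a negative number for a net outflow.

Goods balance = 1840.52 - 3180.13 = -1339.61
Services balance = 1075.95 - 2059.72 = -983.77
Trade balance (goods + services) = -1339.61 + (-983.77) = -2323.38
Net primary income = -330.08
Net secondary income = -84.16
Current account = -2323.38 + (-330.08) + (-84.16) = -2737.62
Financial account = -(-2737.62) = 2737.62

2737.62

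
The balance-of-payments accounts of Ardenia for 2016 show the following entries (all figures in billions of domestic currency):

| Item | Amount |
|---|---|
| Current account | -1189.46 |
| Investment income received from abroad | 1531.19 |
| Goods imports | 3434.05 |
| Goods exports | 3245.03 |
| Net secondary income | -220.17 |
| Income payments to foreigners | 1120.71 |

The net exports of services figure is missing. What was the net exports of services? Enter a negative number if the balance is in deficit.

Current account = goods balance + services balance + net primary income + net secondary income
Sum of the known components = 1.29
Net exports of services = CA - (known components) = -1189.46 - 1.29 = -1190.75

-1190.75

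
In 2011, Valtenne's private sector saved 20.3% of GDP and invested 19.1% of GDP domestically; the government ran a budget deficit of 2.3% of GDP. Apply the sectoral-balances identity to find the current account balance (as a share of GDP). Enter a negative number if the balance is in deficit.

By the sectoral-balances identity, CA = (S_private - I) + (T - G).
Private balance = 20.3 - 19.1 = 1.2
Government balance (T - G) = -2.3
CA = 1.2 + (-2.3) = -1.1

-1.1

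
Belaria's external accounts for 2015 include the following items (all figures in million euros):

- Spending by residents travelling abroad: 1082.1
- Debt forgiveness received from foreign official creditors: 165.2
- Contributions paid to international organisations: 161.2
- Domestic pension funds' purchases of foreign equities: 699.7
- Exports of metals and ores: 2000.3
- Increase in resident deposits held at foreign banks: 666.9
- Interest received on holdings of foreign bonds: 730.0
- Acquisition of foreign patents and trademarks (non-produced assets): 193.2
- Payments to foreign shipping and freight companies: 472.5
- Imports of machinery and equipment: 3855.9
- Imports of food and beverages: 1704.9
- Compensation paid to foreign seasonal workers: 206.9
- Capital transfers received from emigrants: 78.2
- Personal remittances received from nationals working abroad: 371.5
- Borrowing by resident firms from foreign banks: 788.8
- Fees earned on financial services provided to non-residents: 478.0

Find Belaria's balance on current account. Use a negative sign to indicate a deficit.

-3903.7

Goods: 2000.3 - 3855.9 - 1704.9 = -3560.5
Services: 478.0 - 472.5 - 1082.1 = -1076.6
Primary income: -206.9 + 730.0 = 523.1
Secondary income: 371.5 - 161.2 = 210.3
Current account = (-3560.5) + (-1076.6) + 523.1 + 210.3 = -3903.7
(Excluded from the current account — capital account: debt forgiveness received from foreign official creditors 165.2, acquisition of foreign patents and trademarks (non-produced assets) 193.2, capital transfers received from emigrants 78.2; financial account: domestic pension funds' purchases of foreign equities 699.7, increase in resident deposits held at foreign banks 666.9, borrowing by resident firms from foreign banks 788.8.)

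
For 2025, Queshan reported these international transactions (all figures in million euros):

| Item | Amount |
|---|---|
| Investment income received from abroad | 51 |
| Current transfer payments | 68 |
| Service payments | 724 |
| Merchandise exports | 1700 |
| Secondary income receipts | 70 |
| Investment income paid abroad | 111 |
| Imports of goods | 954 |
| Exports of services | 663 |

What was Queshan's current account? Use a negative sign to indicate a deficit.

Goods balance = 1700 - 954 = 746
Services balance = 663 - 724 = -61
Trade balance (goods + services) = 746 + (-61) = 685
Net primary income = 51 - 111 = -60
Net secondary income = 70 - 68 = 2
Current account = 685 + (-60) + 2 = 627

627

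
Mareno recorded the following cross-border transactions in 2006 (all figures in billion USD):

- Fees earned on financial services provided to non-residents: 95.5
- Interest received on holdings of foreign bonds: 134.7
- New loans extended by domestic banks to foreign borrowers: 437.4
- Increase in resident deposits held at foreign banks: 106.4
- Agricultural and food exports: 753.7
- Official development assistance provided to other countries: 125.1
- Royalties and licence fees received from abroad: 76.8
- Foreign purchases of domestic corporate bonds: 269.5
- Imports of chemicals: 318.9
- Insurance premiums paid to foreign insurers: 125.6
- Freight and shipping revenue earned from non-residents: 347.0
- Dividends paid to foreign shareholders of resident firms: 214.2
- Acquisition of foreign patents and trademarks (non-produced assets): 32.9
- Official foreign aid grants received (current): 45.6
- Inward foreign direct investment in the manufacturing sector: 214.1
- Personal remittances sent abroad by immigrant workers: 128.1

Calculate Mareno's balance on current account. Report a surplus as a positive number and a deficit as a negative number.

541.4

Goods: -318.9 + 753.7 = 434.8
Services: -125.6 + 76.8 + 347.0 + 95.5 = 393.7
Primary income: 134.7 - 214.2 = -79.5
Secondary income: -128.1 - 125.1 + 45.6 = -207.6
Current account = 434.8 + 393.7 + (-79.5) + (-207.6) = 541.4
(Excluded from the current account — financial account: new loans extended by domestic banks to foreign borrowers 437.4, increase in resident deposits held at foreign banks 106.4, foreign purchases of domestic corporate bonds 269.5, inward foreign direct investment in the manufacturing sector 214.1; capital account: acquisition of foreign patents and trademarks (non-produced assets) 32.9.)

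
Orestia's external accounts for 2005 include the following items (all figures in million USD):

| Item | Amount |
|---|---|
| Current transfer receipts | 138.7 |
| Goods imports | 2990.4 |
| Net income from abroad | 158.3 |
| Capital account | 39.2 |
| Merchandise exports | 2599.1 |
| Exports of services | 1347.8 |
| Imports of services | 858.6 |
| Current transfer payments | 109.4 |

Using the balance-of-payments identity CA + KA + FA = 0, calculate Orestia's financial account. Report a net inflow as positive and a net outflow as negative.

-324.7

Goods balance = 2599.1 - 2990.4 = -391.3
Services balance = 1347.8 - 858.6 = 489.2
Trade balance (goods + services) = -391.3 + 489.2 = 97.9
Net primary income = 158.3
Net secondary income = 138.7 - 109.4 = 29.3
Current account = 97.9 + 158.3 + 29.3 = 285.5
Financial account = -(285.5 + 39.2) = -324.7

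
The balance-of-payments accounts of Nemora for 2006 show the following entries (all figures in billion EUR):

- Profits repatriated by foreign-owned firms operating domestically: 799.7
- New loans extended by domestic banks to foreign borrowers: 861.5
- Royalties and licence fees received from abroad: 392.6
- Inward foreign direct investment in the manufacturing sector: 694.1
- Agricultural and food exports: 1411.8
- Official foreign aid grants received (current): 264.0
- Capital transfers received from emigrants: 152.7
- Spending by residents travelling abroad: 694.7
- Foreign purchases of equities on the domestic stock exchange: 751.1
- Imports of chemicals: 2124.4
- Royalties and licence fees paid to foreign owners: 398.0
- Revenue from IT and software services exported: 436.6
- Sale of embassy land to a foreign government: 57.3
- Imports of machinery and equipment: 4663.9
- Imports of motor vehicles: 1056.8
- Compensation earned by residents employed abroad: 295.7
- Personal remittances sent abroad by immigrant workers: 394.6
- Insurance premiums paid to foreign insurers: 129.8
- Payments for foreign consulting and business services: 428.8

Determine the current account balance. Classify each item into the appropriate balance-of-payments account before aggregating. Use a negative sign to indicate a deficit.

-7890.0

Goods: -2124.4 - 4663.9 - 1056.8 + 1411.8 = -6433.3
Services: -694.7 - 398.0 - 428.8 + 392.6 - 129.8 + 436.6 = -822.1
Primary income: 295.7 - 799.7 = -504.0
Secondary income: -394.6 + 264.0 = -130.6
Current account = (-6433.3) + (-822.1) + (-504.0) + (-130.6) = -7890.0
(Excluded from the current account — financial account: new loans extended by domestic banks to foreign borrowers 861.5, inward foreign direct investment in the manufacturing sector 694.1, foreign purchases of equities on the domestic stock exchange 751.1; capital account: capital transfers received from emigrants 152.7, sale of embassy land to a foreign government 57.3.)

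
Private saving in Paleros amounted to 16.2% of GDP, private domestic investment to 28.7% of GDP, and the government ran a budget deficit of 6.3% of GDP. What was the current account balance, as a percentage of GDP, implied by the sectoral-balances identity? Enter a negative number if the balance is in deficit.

By the sectoral-balances identity, CA = (S_private - I) + (T - G).
Private balance = 16.2 - 28.7 = -12.5
Government balance (T - G) = -6.3
CA = -12.5 + (-6.3) = -18.8

-18.8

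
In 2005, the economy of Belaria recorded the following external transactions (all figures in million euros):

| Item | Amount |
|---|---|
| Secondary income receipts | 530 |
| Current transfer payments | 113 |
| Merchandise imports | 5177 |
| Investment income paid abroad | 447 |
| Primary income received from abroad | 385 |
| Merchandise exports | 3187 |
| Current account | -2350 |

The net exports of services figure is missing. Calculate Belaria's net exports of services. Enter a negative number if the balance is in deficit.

-715

Current account = goods balance + services balance + net primary income + net secondary income
Sum of the known components = -1635
Net exports of services = CA - (known components) = -2350 - (-1635) = -715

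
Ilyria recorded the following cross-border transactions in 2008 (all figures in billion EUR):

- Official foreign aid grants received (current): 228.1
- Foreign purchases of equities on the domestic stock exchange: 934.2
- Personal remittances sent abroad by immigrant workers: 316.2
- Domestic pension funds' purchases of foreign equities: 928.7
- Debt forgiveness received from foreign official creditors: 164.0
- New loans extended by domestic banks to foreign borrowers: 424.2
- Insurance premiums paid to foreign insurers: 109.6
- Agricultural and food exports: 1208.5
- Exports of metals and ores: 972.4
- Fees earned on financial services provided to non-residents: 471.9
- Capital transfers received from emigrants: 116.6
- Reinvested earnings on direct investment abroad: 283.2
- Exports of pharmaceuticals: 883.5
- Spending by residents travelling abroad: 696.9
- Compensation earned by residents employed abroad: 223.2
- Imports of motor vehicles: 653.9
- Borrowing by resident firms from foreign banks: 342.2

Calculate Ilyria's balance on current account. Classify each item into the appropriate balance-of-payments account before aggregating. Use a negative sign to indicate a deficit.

2494.2

Goods: 972.4 + 1208.5 - 653.9 + 883.5 = 2410.5
Services: 471.9 - 109.6 - 696.9 = -334.6
Primary income: 283.2 + 223.2 = 506.4
Secondary income: -316.2 + 228.1 = -88.1
Current account = 2410.5 + (-334.6) + 506.4 + (-88.1) = 2494.2
(Excluded from the current account — financial account: foreign purchases of equities on the domestic stock exchange 934.2, domestic pension funds' purchases of foreign equities 928.7, new loans extended by domestic banks to foreign borrowers 424.2, borrowing by resident firms from foreign banks 342.2; capital account: debt forgiveness received from foreign official creditors 164.0, capital transfers received from emigrants 116.6.)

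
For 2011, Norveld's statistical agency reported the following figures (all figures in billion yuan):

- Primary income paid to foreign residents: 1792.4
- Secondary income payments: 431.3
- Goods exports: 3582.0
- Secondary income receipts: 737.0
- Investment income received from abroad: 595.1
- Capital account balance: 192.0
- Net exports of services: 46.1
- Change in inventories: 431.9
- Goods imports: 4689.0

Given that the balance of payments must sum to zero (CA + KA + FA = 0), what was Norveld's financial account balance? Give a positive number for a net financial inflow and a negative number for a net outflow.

1760.5

Goods balance = 3582.0 - 4689.0 = -1107.0
Services balance = 46.1
Trade balance (goods + services) = -1107.0 + 46.1 = -1060.9
Net primary income = 595.1 - 1792.4 = -1197.3
Net secondary income = 737.0 - 431.3 = 305.7
Current account = -1060.9 + (-1197.3) + 305.7 = -1952.5
Financial account = -(-1952.5 + 192.0) = 1760.5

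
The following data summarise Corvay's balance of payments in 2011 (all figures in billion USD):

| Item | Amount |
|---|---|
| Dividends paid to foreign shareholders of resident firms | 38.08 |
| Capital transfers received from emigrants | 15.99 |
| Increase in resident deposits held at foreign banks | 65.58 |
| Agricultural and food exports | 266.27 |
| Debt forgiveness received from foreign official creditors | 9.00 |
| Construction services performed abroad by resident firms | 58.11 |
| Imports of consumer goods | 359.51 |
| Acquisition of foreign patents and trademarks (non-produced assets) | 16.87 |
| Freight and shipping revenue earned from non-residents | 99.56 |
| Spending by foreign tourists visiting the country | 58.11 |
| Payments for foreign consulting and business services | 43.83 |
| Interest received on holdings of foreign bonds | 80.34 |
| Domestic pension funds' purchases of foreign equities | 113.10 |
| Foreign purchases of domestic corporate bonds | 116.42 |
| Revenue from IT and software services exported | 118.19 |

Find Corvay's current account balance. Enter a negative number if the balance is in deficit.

Goods: -359.51 + 266.27 = -93.24
Services: 58.11 + 99.56 + 58.11 + 118.19 - 43.83 = 290.14
Primary income: -38.08 + 80.34 = 42.26
Current account = (-93.24) + 290.14 + 42.26 = 239.16
(Excluded from the current account — capital account: capital transfers received from emigrants 15.99, debt forgiveness received from foreign official creditors 9.00, acquisition of foreign patents and trademarks (non-produced assets) 16.87; financial account: increase in resident deposits held at foreign banks 65.58, domestic pension funds' purchases of foreign equities 113.10, foreign purchases of domestic corporate bonds 116.42.)

239.16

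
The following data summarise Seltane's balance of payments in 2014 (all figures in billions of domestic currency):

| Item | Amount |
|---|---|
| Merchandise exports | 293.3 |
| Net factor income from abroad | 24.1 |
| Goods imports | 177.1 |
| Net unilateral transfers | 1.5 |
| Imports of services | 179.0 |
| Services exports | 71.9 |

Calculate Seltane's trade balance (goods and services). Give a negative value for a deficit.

Goods balance = 293.3 - 177.1 = 116.2
Services balance = 71.9 - 179.0 = -107.1
Trade balance (goods + services) = 116.2 + (-107.1) = 9.1

9.1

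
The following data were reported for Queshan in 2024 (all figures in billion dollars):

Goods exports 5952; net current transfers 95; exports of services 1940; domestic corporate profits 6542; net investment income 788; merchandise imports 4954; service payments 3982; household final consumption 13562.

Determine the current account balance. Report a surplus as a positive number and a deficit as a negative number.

Goods balance = 5952 - 4954 = 998
Services balance = 1940 - 3982 = -2042
Trade balance (goods + services) = 998 + (-2042) = -1044
Net primary income = 788
Net secondary income = 95
Current account = -1044 + 788 + 95 = -161

-161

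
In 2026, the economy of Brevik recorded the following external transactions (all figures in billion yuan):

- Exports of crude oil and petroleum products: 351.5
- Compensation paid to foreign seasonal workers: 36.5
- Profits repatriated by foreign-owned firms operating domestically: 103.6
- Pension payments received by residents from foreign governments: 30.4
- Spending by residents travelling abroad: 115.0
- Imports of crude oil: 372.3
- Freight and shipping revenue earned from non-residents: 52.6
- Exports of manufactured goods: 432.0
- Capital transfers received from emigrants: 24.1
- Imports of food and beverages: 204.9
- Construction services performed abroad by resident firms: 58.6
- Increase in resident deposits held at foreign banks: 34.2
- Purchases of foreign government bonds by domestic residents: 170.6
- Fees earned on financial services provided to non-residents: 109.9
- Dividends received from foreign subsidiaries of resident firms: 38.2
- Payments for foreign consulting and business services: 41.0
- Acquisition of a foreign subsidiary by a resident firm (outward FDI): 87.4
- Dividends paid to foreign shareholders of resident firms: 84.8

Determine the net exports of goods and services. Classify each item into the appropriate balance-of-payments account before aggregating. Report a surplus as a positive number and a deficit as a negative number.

Goods: 351.5 + 432.0 - 204.9 - 372.3 = 206.3
Services: 52.6 - 115.0 - 41.0 + 109.9 + 58.6 = 65.1
Trade balance = 206.3 + 65.1 = 271.4
(Excluded from the trade balance — primary income: compensation paid to foreign seasonal workers 36.5, profits repatriated by foreign-owned firms operating domestically 103.6, dividends received from foreign subsidiaries of resident firms 38.2, dividends paid to foreign shareholders of resident firms 84.8; secondary income: pension payments received by residents from foreign governments 30.4; capital account: capital transfers received from emigrants 24.1; financial account: increase in resident deposits held at foreign banks 34.2, purchases of foreign government bonds by domestic residents 170.6, acquisition of a foreign subsidiary by a resident firm (outward FDI) 87.4.)

271.4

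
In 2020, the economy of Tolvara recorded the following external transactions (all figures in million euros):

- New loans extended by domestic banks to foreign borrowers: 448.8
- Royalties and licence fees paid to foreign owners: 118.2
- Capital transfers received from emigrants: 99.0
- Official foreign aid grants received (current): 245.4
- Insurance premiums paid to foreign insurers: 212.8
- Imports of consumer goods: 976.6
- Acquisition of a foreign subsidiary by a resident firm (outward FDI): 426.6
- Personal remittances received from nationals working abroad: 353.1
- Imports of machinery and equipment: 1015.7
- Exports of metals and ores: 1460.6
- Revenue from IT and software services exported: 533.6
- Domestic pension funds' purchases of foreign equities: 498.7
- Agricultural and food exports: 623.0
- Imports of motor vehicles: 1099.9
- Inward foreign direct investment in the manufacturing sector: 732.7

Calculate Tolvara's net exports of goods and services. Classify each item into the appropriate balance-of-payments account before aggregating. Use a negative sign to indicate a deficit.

Goods: 1460.6 + 623.0 - 1015.7 - 976.6 - 1099.9 = -1008.6
Services: -118.2 + 533.6 - 212.8 = 202.6
Trade balance = -1008.6 + 202.6 = -806.0
(Excluded from the trade balance — financial account: new loans extended by domestic banks to foreign borrowers 448.8, acquisition of a foreign subsidiary by a resident firm (outward FDI) 426.6, domestic pension funds' purchases of foreign equities 498.7, inward foreign direct investment in the manufacturing sector 732.7; capital account: capital transfers received from emigrants 99.0; secondary income: official foreign aid grants received (current) 245.4, personal remittances received from nationals working abroad 353.1.)

-806.0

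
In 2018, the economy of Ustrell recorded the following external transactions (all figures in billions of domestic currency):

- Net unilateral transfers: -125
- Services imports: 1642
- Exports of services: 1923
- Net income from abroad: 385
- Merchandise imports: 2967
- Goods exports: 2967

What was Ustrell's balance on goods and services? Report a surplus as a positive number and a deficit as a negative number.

Goods balance = 2967 - 2967 = 0
Services balance = 1923 - 1642 = 281
Trade balance (goods + services) = 0 + 281 = 281

281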